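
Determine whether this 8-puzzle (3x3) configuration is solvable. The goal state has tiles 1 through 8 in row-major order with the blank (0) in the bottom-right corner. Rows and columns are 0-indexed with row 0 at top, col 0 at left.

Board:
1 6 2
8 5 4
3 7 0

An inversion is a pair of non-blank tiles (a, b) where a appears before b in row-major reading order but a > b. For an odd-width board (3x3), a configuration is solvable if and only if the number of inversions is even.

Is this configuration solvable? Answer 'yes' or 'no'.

Inversions (pairs i<j in row-major order where tile[i] > tile[j] > 0): 11
11 is odd, so the puzzle is not solvable.

Answer: no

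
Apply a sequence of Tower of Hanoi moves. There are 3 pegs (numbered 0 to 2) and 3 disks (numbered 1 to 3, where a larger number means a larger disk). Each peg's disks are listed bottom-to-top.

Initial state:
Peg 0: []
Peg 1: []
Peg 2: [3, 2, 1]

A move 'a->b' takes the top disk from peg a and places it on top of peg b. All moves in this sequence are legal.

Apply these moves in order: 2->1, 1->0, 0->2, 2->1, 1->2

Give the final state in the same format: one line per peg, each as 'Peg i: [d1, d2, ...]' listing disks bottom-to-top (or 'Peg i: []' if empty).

After move 1 (2->1):
Peg 0: []
Peg 1: [1]
Peg 2: [3, 2]

After move 2 (1->0):
Peg 0: [1]
Peg 1: []
Peg 2: [3, 2]

After move 3 (0->2):
Peg 0: []
Peg 1: []
Peg 2: [3, 2, 1]

After move 4 (2->1):
Peg 0: []
Peg 1: [1]
Peg 2: [3, 2]

After move 5 (1->2):
Peg 0: []
Peg 1: []
Peg 2: [3, 2, 1]

Answer: Peg 0: []
Peg 1: []
Peg 2: [3, 2, 1]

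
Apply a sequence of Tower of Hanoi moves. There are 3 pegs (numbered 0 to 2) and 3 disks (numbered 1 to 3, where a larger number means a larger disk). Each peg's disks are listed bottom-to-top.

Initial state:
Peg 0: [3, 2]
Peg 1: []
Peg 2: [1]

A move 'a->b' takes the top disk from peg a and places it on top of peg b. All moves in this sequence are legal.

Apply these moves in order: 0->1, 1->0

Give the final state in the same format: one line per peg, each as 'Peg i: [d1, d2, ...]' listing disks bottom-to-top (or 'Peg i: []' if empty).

Answer: Peg 0: [3, 2]
Peg 1: []
Peg 2: [1]

Derivation:
After move 1 (0->1):
Peg 0: [3]
Peg 1: [2]
Peg 2: [1]

After move 2 (1->0):
Peg 0: [3, 2]
Peg 1: []
Peg 2: [1]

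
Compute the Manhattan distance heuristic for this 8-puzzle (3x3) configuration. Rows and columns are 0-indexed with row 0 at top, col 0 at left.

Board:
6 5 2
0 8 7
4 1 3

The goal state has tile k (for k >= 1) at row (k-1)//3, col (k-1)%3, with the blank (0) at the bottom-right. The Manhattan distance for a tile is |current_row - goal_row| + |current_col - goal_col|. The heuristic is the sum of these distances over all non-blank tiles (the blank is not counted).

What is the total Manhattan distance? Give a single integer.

Tile 6: (0,0)->(1,2) = 3
Tile 5: (0,1)->(1,1) = 1
Tile 2: (0,2)->(0,1) = 1
Tile 8: (1,1)->(2,1) = 1
Tile 7: (1,2)->(2,0) = 3
Tile 4: (2,0)->(1,0) = 1
Tile 1: (2,1)->(0,0) = 3
Tile 3: (2,2)->(0,2) = 2
Sum: 3 + 1 + 1 + 1 + 3 + 1 + 3 + 2 = 15

Answer: 15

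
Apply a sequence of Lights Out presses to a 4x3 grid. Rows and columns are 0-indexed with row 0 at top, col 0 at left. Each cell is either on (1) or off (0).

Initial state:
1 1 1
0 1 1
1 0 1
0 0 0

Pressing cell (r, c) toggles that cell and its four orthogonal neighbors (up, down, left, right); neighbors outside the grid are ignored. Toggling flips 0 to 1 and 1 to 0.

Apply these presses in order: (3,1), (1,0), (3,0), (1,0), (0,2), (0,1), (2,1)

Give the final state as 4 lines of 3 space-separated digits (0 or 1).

Answer: 0 1 1
0 1 0
1 0 0
0 1 1

Derivation:
After press 1 at (3,1):
1 1 1
0 1 1
1 1 1
1 1 1

After press 2 at (1,0):
0 1 1
1 0 1
0 1 1
1 1 1

After press 3 at (3,0):
0 1 1
1 0 1
1 1 1
0 0 1

After press 4 at (1,0):
1 1 1
0 1 1
0 1 1
0 0 1

After press 5 at (0,2):
1 0 0
0 1 0
0 1 1
0 0 1

After press 6 at (0,1):
0 1 1
0 0 0
0 1 1
0 0 1

After press 7 at (2,1):
0 1 1
0 1 0
1 0 0
0 1 1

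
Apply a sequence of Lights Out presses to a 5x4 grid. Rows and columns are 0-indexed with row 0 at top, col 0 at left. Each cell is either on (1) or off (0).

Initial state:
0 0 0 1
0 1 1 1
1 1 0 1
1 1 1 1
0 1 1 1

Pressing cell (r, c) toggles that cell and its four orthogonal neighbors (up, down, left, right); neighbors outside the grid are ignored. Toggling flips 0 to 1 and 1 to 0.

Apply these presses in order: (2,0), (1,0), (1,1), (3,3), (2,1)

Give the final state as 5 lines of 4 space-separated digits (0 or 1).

After press 1 at (2,0):
0 0 0 1
1 1 1 1
0 0 0 1
0 1 1 1
0 1 1 1

After press 2 at (1,0):
1 0 0 1
0 0 1 1
1 0 0 1
0 1 1 1
0 1 1 1

After press 3 at (1,1):
1 1 0 1
1 1 0 1
1 1 0 1
0 1 1 1
0 1 1 1

After press 4 at (3,3):
1 1 0 1
1 1 0 1
1 1 0 0
0 1 0 0
0 1 1 0

After press 5 at (2,1):
1 1 0 1
1 0 0 1
0 0 1 0
0 0 0 0
0 1 1 0

Answer: 1 1 0 1
1 0 0 1
0 0 1 0
0 0 0 0
0 1 1 0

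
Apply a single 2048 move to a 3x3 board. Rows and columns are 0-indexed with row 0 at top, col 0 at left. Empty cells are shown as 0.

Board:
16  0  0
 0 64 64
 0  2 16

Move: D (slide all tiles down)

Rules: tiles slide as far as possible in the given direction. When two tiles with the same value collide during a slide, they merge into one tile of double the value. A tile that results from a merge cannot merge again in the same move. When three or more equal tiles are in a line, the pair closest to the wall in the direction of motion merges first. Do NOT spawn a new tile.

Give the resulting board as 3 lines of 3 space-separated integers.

Slide down:
col 0: [16, 0, 0] -> [0, 0, 16]
col 1: [0, 64, 2] -> [0, 64, 2]
col 2: [0, 64, 16] -> [0, 64, 16]

Answer:  0  0  0
 0 64 64
16  2 16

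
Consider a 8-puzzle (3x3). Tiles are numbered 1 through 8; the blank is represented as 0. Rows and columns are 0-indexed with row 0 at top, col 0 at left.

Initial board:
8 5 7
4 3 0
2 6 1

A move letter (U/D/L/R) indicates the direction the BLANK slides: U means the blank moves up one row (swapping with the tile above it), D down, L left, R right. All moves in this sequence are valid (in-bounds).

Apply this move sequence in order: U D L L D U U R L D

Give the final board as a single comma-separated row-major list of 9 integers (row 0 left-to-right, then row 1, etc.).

After move 1 (U):
8 5 0
4 3 7
2 6 1

After move 2 (D):
8 5 7
4 3 0
2 6 1

After move 3 (L):
8 5 7
4 0 3
2 6 1

After move 4 (L):
8 5 7
0 4 3
2 6 1

After move 5 (D):
8 5 7
2 4 3
0 6 1

After move 6 (U):
8 5 7
0 4 3
2 6 1

After move 7 (U):
0 5 7
8 4 3
2 6 1

After move 8 (R):
5 0 7
8 4 3
2 6 1

After move 9 (L):
0 5 7
8 4 3
2 6 1

After move 10 (D):
8 5 7
0 4 3
2 6 1

Answer: 8, 5, 7, 0, 4, 3, 2, 6, 1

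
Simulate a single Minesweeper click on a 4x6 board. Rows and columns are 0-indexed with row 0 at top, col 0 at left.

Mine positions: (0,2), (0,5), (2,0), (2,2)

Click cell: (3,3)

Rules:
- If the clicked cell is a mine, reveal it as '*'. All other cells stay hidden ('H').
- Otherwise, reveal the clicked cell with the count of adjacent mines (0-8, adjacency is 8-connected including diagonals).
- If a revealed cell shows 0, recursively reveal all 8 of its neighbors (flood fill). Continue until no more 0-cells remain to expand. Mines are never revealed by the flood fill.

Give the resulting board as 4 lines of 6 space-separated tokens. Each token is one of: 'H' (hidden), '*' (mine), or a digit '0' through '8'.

H H H H H H
H H H H H H
H H H H H H
H H H 1 H H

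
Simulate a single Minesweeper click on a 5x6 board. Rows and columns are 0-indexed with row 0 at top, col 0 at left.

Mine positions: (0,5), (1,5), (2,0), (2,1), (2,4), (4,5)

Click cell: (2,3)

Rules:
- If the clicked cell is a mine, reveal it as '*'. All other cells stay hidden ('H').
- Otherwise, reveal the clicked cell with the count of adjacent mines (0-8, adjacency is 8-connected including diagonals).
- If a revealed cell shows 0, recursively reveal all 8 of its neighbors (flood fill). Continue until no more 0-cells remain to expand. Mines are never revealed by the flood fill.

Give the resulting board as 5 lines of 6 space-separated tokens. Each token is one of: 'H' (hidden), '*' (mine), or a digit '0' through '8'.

H H H H H H
H H H H H H
H H H 1 H H
H H H H H H
H H H H H H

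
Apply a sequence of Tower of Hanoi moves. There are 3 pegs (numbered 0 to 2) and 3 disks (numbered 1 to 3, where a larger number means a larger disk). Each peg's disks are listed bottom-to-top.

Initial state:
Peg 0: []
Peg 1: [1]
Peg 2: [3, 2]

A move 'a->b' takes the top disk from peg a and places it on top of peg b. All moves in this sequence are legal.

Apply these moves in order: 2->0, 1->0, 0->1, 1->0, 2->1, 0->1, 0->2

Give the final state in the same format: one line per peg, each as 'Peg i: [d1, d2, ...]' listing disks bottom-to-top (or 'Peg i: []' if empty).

After move 1 (2->0):
Peg 0: [2]
Peg 1: [1]
Peg 2: [3]

After move 2 (1->0):
Peg 0: [2, 1]
Peg 1: []
Peg 2: [3]

After move 3 (0->1):
Peg 0: [2]
Peg 1: [1]
Peg 2: [3]

After move 4 (1->0):
Peg 0: [2, 1]
Peg 1: []
Peg 2: [3]

After move 5 (2->1):
Peg 0: [2, 1]
Peg 1: [3]
Peg 2: []

After move 6 (0->1):
Peg 0: [2]
Peg 1: [3, 1]
Peg 2: []

After move 7 (0->2):
Peg 0: []
Peg 1: [3, 1]
Peg 2: [2]

Answer: Peg 0: []
Peg 1: [3, 1]
Peg 2: [2]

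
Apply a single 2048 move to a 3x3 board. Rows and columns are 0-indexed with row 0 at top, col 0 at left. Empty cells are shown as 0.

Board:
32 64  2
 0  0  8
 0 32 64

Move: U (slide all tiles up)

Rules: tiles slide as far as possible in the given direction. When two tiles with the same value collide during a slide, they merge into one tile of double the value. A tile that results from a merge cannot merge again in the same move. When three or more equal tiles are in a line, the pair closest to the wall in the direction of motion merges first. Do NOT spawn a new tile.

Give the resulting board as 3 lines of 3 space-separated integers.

Slide up:
col 0: [32, 0, 0] -> [32, 0, 0]
col 1: [64, 0, 32] -> [64, 32, 0]
col 2: [2, 8, 64] -> [2, 8, 64]

Answer: 32 64  2
 0 32  8
 0  0 64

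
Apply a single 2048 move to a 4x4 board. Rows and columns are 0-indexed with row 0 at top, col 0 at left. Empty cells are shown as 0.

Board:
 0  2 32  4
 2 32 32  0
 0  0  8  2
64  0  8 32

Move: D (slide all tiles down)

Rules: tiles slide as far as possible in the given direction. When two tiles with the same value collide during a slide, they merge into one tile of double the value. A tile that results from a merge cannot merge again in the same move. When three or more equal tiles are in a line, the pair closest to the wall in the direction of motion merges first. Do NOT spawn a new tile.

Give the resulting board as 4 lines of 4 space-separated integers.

Answer:  0  0  0  0
 0  0  0  4
 2  2 64  2
64 32 16 32

Derivation:
Slide down:
col 0: [0, 2, 0, 64] -> [0, 0, 2, 64]
col 1: [2, 32, 0, 0] -> [0, 0, 2, 32]
col 2: [32, 32, 8, 8] -> [0, 0, 64, 16]
col 3: [4, 0, 2, 32] -> [0, 4, 2, 32]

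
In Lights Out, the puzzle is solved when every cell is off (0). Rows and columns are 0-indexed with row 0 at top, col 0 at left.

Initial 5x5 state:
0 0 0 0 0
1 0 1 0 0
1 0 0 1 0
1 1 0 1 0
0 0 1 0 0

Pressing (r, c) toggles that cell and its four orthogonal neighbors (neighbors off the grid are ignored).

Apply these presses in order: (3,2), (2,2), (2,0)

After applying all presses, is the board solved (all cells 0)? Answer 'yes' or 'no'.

After press 1 at (3,2):
0 0 0 0 0
1 0 1 0 0
1 0 1 1 0
1 0 1 0 0
0 0 0 0 0

After press 2 at (2,2):
0 0 0 0 0
1 0 0 0 0
1 1 0 0 0
1 0 0 0 0
0 0 0 0 0

After press 3 at (2,0):
0 0 0 0 0
0 0 0 0 0
0 0 0 0 0
0 0 0 0 0
0 0 0 0 0

Lights still on: 0

Answer: yes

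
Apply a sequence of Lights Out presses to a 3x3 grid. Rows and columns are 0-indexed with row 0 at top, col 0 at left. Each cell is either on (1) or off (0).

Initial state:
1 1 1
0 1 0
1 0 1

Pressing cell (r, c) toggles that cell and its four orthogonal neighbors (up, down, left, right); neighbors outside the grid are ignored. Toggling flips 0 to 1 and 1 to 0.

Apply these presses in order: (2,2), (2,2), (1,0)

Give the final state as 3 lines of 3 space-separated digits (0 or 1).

After press 1 at (2,2):
1 1 1
0 1 1
1 1 0

After press 2 at (2,2):
1 1 1
0 1 0
1 0 1

After press 3 at (1,0):
0 1 1
1 0 0
0 0 1

Answer: 0 1 1
1 0 0
0 0 1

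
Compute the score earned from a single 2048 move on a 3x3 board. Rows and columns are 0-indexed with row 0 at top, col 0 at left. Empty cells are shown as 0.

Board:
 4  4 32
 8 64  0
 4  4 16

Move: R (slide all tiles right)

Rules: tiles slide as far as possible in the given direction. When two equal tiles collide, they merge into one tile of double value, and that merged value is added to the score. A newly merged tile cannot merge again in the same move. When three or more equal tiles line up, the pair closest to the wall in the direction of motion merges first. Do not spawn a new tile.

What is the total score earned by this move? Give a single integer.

Answer: 16

Derivation:
Slide right:
row 0: [4, 4, 32] -> [0, 8, 32]  score +8 (running 8)
row 1: [8, 64, 0] -> [0, 8, 64]  score +0 (running 8)
row 2: [4, 4, 16] -> [0, 8, 16]  score +8 (running 16)
Board after move:
 0  8 32
 0  8 64
 0  8 16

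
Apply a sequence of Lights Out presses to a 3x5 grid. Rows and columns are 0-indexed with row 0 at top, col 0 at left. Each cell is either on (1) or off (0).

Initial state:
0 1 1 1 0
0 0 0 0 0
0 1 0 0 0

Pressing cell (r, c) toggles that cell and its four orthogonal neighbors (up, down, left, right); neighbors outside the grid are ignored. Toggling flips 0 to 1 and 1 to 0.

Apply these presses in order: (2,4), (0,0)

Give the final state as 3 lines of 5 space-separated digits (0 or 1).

After press 1 at (2,4):
0 1 1 1 0
0 0 0 0 1
0 1 0 1 1

After press 2 at (0,0):
1 0 1 1 0
1 0 0 0 1
0 1 0 1 1

Answer: 1 0 1 1 0
1 0 0 0 1
0 1 0 1 1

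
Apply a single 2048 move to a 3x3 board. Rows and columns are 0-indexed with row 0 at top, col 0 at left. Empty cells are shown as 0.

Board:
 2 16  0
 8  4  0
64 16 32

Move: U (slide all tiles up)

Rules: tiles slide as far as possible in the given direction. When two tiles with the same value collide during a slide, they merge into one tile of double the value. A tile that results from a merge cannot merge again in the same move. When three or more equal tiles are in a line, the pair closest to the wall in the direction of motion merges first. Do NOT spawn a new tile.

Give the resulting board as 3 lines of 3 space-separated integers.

Answer:  2 16 32
 8  4  0
64 16  0

Derivation:
Slide up:
col 0: [2, 8, 64] -> [2, 8, 64]
col 1: [16, 4, 16] -> [16, 4, 16]
col 2: [0, 0, 32] -> [32, 0, 0]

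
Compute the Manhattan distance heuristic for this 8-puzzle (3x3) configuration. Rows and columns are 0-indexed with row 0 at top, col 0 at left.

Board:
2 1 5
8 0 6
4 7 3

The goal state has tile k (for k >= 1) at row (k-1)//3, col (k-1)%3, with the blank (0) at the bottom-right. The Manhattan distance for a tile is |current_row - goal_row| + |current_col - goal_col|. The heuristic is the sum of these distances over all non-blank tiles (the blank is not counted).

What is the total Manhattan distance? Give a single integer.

Tile 2: (0,0)->(0,1) = 1
Tile 1: (0,1)->(0,0) = 1
Tile 5: (0,2)->(1,1) = 2
Tile 8: (1,0)->(2,1) = 2
Tile 6: (1,2)->(1,2) = 0
Tile 4: (2,0)->(1,0) = 1
Tile 7: (2,1)->(2,0) = 1
Tile 3: (2,2)->(0,2) = 2
Sum: 1 + 1 + 2 + 2 + 0 + 1 + 1 + 2 = 10

Answer: 10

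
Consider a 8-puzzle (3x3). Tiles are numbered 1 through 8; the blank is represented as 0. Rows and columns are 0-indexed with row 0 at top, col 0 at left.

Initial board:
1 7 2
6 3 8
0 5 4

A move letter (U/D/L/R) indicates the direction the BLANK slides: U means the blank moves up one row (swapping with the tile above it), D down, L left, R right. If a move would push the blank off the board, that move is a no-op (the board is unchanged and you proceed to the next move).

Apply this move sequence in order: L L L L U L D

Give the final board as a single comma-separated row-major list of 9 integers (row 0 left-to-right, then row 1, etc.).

After move 1 (L):
1 7 2
6 3 8
0 5 4

After move 2 (L):
1 7 2
6 3 8
0 5 4

After move 3 (L):
1 7 2
6 3 8
0 5 4

After move 4 (L):
1 7 2
6 3 8
0 5 4

After move 5 (U):
1 7 2
0 3 8
6 5 4

After move 6 (L):
1 7 2
0 3 8
6 5 4

After move 7 (D):
1 7 2
6 3 8
0 5 4

Answer: 1, 7, 2, 6, 3, 8, 0, 5, 4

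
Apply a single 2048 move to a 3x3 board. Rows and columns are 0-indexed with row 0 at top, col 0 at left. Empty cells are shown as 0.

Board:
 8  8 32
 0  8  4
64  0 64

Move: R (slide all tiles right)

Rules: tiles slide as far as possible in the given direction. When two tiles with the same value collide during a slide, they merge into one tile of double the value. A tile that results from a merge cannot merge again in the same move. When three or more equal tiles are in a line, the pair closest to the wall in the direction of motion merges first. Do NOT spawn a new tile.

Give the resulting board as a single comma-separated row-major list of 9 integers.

Slide right:
row 0: [8, 8, 32] -> [0, 16, 32]
row 1: [0, 8, 4] -> [0, 8, 4]
row 2: [64, 0, 64] -> [0, 0, 128]

Answer: 0, 16, 32, 0, 8, 4, 0, 0, 128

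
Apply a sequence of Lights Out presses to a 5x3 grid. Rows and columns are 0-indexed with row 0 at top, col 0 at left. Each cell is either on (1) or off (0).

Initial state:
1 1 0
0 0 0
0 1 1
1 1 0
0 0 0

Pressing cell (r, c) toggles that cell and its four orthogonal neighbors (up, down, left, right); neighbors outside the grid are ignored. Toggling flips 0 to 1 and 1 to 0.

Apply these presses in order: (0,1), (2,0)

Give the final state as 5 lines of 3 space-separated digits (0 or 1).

After press 1 at (0,1):
0 0 1
0 1 0
0 1 1
1 1 0
0 0 0

After press 2 at (2,0):
0 0 1
1 1 0
1 0 1
0 1 0
0 0 0

Answer: 0 0 1
1 1 0
1 0 1
0 1 0
0 0 0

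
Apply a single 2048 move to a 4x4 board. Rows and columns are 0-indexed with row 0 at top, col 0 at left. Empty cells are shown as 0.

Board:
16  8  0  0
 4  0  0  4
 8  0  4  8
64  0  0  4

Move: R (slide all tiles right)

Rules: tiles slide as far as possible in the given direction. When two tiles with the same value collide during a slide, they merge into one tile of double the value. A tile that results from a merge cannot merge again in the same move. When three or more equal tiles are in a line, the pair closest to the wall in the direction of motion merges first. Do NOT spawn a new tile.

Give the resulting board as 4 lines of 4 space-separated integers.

Slide right:
row 0: [16, 8, 0, 0] -> [0, 0, 16, 8]
row 1: [4, 0, 0, 4] -> [0, 0, 0, 8]
row 2: [8, 0, 4, 8] -> [0, 8, 4, 8]
row 3: [64, 0, 0, 4] -> [0, 0, 64, 4]

Answer:  0  0 16  8
 0  0  0  8
 0  8  4  8
 0  0 64  4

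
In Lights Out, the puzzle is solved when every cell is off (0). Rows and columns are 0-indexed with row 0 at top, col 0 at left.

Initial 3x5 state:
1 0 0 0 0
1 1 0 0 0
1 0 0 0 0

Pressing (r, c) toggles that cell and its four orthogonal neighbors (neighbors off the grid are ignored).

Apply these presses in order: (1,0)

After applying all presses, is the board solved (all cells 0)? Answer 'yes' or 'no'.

Answer: yes

Derivation:
After press 1 at (1,0):
0 0 0 0 0
0 0 0 0 0
0 0 0 0 0

Lights still on: 0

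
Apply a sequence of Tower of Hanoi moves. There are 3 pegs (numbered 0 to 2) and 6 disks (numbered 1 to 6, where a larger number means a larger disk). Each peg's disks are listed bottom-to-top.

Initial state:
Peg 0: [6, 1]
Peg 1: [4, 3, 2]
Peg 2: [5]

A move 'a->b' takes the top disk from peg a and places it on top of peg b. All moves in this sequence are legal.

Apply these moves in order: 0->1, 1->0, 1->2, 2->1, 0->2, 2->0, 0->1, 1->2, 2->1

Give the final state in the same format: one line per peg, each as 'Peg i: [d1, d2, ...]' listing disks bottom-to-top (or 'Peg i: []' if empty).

After move 1 (0->1):
Peg 0: [6]
Peg 1: [4, 3, 2, 1]
Peg 2: [5]

After move 2 (1->0):
Peg 0: [6, 1]
Peg 1: [4, 3, 2]
Peg 2: [5]

After move 3 (1->2):
Peg 0: [6, 1]
Peg 1: [4, 3]
Peg 2: [5, 2]

After move 4 (2->1):
Peg 0: [6, 1]
Peg 1: [4, 3, 2]
Peg 2: [5]

After move 5 (0->2):
Peg 0: [6]
Peg 1: [4, 3, 2]
Peg 2: [5, 1]

After move 6 (2->0):
Peg 0: [6, 1]
Peg 1: [4, 3, 2]
Peg 2: [5]

After move 7 (0->1):
Peg 0: [6]
Peg 1: [4, 3, 2, 1]
Peg 2: [5]

After move 8 (1->2):
Peg 0: [6]
Peg 1: [4, 3, 2]
Peg 2: [5, 1]

After move 9 (2->1):
Peg 0: [6]
Peg 1: [4, 3, 2, 1]
Peg 2: [5]

Answer: Peg 0: [6]
Peg 1: [4, 3, 2, 1]
Peg 2: [5]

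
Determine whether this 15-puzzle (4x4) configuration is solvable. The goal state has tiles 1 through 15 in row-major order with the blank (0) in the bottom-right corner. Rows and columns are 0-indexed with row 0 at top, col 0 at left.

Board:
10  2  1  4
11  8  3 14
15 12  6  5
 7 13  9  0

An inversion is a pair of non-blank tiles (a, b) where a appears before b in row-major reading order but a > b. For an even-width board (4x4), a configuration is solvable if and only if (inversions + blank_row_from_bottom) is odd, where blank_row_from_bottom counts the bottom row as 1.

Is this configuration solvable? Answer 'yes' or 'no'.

Answer: no

Derivation:
Inversions: 39
Blank is in row 3 (0-indexed from top), which is row 1 counting from the bottom (bottom = 1).
39 + 1 = 40, which is even, so the puzzle is not solvable.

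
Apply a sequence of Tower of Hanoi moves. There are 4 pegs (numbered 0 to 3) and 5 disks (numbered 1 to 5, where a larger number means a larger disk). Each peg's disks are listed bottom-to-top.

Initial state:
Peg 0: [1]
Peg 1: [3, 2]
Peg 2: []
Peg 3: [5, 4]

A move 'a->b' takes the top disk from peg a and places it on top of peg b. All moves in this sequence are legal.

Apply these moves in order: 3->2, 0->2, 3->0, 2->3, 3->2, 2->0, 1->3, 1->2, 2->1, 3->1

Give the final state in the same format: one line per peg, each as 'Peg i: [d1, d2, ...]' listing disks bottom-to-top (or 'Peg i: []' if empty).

After move 1 (3->2):
Peg 0: [1]
Peg 1: [3, 2]
Peg 2: [4]
Peg 3: [5]

After move 2 (0->2):
Peg 0: []
Peg 1: [3, 2]
Peg 2: [4, 1]
Peg 3: [5]

After move 3 (3->0):
Peg 0: [5]
Peg 1: [3, 2]
Peg 2: [4, 1]
Peg 3: []

After move 4 (2->3):
Peg 0: [5]
Peg 1: [3, 2]
Peg 2: [4]
Peg 3: [1]

After move 5 (3->2):
Peg 0: [5]
Peg 1: [3, 2]
Peg 2: [4, 1]
Peg 3: []

After move 6 (2->0):
Peg 0: [5, 1]
Peg 1: [3, 2]
Peg 2: [4]
Peg 3: []

After move 7 (1->3):
Peg 0: [5, 1]
Peg 1: [3]
Peg 2: [4]
Peg 3: [2]

After move 8 (1->2):
Peg 0: [5, 1]
Peg 1: []
Peg 2: [4, 3]
Peg 3: [2]

After move 9 (2->1):
Peg 0: [5, 1]
Peg 1: [3]
Peg 2: [4]
Peg 3: [2]

After move 10 (3->1):
Peg 0: [5, 1]
Peg 1: [3, 2]
Peg 2: [4]
Peg 3: []

Answer: Peg 0: [5, 1]
Peg 1: [3, 2]
Peg 2: [4]
Peg 3: []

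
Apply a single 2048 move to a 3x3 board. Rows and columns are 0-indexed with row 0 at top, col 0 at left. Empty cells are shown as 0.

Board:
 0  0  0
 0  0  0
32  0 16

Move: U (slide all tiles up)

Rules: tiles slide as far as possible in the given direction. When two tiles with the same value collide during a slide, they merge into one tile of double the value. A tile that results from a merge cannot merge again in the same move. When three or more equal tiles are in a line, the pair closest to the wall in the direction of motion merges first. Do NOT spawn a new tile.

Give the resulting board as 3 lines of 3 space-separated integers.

Slide up:
col 0: [0, 0, 32] -> [32, 0, 0]
col 1: [0, 0, 0] -> [0, 0, 0]
col 2: [0, 0, 16] -> [16, 0, 0]

Answer: 32  0 16
 0  0  0
 0  0  0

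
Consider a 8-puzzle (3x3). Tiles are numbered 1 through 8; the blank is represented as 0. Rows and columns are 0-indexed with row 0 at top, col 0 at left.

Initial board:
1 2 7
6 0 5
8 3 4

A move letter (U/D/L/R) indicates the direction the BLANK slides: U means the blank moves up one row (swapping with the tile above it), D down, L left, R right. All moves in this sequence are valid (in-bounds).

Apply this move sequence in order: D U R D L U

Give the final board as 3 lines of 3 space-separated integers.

After move 1 (D):
1 2 7
6 3 5
8 0 4

After move 2 (U):
1 2 7
6 0 5
8 3 4

After move 3 (R):
1 2 7
6 5 0
8 3 4

After move 4 (D):
1 2 7
6 5 4
8 3 0

After move 5 (L):
1 2 7
6 5 4
8 0 3

After move 6 (U):
1 2 7
6 0 4
8 5 3

Answer: 1 2 7
6 0 4
8 5 3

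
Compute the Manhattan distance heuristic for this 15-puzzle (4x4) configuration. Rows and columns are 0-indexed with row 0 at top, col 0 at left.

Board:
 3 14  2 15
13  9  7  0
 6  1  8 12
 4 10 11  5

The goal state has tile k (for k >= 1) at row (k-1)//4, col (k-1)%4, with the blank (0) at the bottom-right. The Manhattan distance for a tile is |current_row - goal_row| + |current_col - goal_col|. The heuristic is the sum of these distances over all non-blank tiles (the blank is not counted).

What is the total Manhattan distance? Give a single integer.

Answer: 34

Derivation:
Tile 3: at (0,0), goal (0,2), distance |0-0|+|0-2| = 2
Tile 14: at (0,1), goal (3,1), distance |0-3|+|1-1| = 3
Tile 2: at (0,2), goal (0,1), distance |0-0|+|2-1| = 1
Tile 15: at (0,3), goal (3,2), distance |0-3|+|3-2| = 4
Tile 13: at (1,0), goal (3,0), distance |1-3|+|0-0| = 2
Tile 9: at (1,1), goal (2,0), distance |1-2|+|1-0| = 2
Tile 7: at (1,2), goal (1,2), distance |1-1|+|2-2| = 0
Tile 6: at (2,0), goal (1,1), distance |2-1|+|0-1| = 2
Tile 1: at (2,1), goal (0,0), distance |2-0|+|1-0| = 3
Tile 8: at (2,2), goal (1,3), distance |2-1|+|2-3| = 2
Tile 12: at (2,3), goal (2,3), distance |2-2|+|3-3| = 0
Tile 4: at (3,0), goal (0,3), distance |3-0|+|0-3| = 6
Tile 10: at (3,1), goal (2,1), distance |3-2|+|1-1| = 1
Tile 11: at (3,2), goal (2,2), distance |3-2|+|2-2| = 1
Tile 5: at (3,3), goal (1,0), distance |3-1|+|3-0| = 5
Sum: 2 + 3 + 1 + 4 + 2 + 2 + 0 + 2 + 3 + 2 + 0 + 6 + 1 + 1 + 5 = 34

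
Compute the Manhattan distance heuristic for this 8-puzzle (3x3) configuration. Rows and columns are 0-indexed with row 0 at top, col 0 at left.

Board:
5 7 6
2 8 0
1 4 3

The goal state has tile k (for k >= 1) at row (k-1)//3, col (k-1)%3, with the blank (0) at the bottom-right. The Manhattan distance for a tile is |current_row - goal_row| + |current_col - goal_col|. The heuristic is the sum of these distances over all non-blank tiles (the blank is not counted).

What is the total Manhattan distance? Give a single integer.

Tile 5: (0,0)->(1,1) = 2
Tile 7: (0,1)->(2,0) = 3
Tile 6: (0,2)->(1,2) = 1
Tile 2: (1,0)->(0,1) = 2
Tile 8: (1,1)->(2,1) = 1
Tile 1: (2,0)->(0,0) = 2
Tile 4: (2,1)->(1,0) = 2
Tile 3: (2,2)->(0,2) = 2
Sum: 2 + 3 + 1 + 2 + 1 + 2 + 2 + 2 = 15

Answer: 15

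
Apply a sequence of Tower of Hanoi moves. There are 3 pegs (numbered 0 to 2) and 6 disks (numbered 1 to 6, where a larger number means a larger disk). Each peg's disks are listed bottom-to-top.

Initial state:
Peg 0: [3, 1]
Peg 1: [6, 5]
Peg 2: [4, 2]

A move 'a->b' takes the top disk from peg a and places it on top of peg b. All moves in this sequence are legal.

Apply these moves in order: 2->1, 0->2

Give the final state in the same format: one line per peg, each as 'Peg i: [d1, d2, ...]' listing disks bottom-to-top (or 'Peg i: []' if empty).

Answer: Peg 0: [3]
Peg 1: [6, 5, 2]
Peg 2: [4, 1]

Derivation:
After move 1 (2->1):
Peg 0: [3, 1]
Peg 1: [6, 5, 2]
Peg 2: [4]

After move 2 (0->2):
Peg 0: [3]
Peg 1: [6, 5, 2]
Peg 2: [4, 1]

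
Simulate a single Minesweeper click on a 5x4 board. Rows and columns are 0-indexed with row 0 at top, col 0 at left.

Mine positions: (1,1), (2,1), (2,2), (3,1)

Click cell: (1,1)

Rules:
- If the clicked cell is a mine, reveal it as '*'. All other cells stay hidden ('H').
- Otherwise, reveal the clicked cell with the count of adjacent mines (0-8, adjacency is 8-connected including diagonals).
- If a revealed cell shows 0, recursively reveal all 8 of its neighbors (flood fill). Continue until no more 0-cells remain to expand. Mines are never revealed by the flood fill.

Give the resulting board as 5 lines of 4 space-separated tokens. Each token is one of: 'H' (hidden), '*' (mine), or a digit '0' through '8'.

H H H H
H * H H
H H H H
H H H H
H H H H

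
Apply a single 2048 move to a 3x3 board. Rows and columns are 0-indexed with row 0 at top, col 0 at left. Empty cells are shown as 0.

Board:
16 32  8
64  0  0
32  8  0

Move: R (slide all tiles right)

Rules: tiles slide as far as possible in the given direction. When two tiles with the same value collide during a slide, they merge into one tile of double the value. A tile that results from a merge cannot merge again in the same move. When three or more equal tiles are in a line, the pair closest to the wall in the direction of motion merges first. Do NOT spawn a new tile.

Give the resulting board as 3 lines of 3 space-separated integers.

Answer: 16 32  8
 0  0 64
 0 32  8

Derivation:
Slide right:
row 0: [16, 32, 8] -> [16, 32, 8]
row 1: [64, 0, 0] -> [0, 0, 64]
row 2: [32, 8, 0] -> [0, 32, 8]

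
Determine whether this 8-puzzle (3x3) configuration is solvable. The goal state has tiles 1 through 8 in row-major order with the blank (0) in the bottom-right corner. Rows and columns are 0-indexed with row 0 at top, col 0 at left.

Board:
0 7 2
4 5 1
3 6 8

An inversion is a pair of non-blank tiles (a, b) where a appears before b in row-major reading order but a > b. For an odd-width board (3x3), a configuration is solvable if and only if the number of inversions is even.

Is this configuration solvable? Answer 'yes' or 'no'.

Answer: no

Derivation:
Inversions (pairs i<j in row-major order where tile[i] > tile[j] > 0): 11
11 is odd, so the puzzle is not solvable.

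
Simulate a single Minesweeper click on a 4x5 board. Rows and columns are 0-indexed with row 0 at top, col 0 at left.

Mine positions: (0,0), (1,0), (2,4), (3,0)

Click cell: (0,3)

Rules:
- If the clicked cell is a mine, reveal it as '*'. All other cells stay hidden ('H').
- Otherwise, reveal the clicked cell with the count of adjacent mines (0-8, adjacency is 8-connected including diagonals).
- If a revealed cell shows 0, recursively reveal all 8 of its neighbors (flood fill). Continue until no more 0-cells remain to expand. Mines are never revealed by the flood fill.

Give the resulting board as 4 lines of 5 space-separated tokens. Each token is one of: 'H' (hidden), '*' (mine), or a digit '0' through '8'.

H 2 0 0 0
H 2 0 1 1
H 2 0 1 H
H 1 0 1 H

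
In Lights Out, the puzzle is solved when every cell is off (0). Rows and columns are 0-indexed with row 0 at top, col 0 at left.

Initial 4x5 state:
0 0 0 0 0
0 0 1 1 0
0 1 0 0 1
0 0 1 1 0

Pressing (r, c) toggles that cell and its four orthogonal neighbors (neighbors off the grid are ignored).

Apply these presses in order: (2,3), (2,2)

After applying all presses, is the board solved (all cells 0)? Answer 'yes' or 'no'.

Answer: yes

Derivation:
After press 1 at (2,3):
0 0 0 0 0
0 0 1 0 0
0 1 1 1 0
0 0 1 0 0

After press 2 at (2,2):
0 0 0 0 0
0 0 0 0 0
0 0 0 0 0
0 0 0 0 0

Lights still on: 0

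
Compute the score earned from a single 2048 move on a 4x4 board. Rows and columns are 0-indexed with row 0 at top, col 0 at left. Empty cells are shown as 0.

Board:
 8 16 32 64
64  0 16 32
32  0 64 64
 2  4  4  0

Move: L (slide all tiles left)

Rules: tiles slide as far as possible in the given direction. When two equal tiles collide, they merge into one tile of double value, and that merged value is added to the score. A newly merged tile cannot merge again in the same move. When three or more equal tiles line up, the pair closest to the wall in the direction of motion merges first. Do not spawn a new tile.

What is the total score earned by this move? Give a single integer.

Answer: 136

Derivation:
Slide left:
row 0: [8, 16, 32, 64] -> [8, 16, 32, 64]  score +0 (running 0)
row 1: [64, 0, 16, 32] -> [64, 16, 32, 0]  score +0 (running 0)
row 2: [32, 0, 64, 64] -> [32, 128, 0, 0]  score +128 (running 128)
row 3: [2, 4, 4, 0] -> [2, 8, 0, 0]  score +8 (running 136)
Board after move:
  8  16  32  64
 64  16  32   0
 32 128   0   0
  2   8   0   0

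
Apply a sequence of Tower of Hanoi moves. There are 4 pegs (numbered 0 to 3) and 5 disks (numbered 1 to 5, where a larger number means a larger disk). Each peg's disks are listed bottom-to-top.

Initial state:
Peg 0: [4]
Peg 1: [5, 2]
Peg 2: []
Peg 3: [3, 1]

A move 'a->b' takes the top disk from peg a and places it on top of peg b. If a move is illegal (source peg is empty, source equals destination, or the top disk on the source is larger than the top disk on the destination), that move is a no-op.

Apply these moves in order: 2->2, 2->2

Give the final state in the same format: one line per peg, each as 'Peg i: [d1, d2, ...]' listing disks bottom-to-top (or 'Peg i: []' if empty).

Answer: Peg 0: [4]
Peg 1: [5, 2]
Peg 2: []
Peg 3: [3, 1]

Derivation:
After move 1 (2->2):
Peg 0: [4]
Peg 1: [5, 2]
Peg 2: []
Peg 3: [3, 1]

After move 2 (2->2):
Peg 0: [4]
Peg 1: [5, 2]
Peg 2: []
Peg 3: [3, 1]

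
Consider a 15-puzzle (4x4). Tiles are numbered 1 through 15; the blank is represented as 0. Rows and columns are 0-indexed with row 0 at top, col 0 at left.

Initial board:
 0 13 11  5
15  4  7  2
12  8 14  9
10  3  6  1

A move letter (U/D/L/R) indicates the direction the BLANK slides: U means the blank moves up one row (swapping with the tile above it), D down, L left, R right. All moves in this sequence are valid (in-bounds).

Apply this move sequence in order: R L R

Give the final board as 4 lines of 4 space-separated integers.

Answer: 13  0 11  5
15  4  7  2
12  8 14  9
10  3  6  1

Derivation:
After move 1 (R):
13  0 11  5
15  4  7  2
12  8 14  9
10  3  6  1

After move 2 (L):
 0 13 11  5
15  4  7  2
12  8 14  9
10  3  6  1

After move 3 (R):
13  0 11  5
15  4  7  2
12  8 14  9
10  3  6  1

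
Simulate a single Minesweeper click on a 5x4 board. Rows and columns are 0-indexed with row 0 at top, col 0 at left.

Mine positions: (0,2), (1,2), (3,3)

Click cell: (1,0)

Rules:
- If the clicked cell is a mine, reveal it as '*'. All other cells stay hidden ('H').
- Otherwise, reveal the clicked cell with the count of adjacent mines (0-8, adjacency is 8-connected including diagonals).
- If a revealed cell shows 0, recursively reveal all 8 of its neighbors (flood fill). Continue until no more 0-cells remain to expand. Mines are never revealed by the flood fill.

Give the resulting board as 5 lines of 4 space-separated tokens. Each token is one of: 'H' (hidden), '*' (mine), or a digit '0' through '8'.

0 2 H H
0 2 H H
0 1 2 H
0 0 1 H
0 0 1 H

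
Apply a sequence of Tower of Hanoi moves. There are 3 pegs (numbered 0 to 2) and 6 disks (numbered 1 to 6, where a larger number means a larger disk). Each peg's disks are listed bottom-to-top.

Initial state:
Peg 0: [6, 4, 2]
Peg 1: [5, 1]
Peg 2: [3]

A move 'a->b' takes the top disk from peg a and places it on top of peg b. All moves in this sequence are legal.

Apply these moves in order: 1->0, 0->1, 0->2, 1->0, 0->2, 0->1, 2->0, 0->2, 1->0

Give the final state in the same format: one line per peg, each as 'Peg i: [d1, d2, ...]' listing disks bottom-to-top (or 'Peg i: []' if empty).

Answer: Peg 0: [6, 4]
Peg 1: [5]
Peg 2: [3, 2, 1]

Derivation:
After move 1 (1->0):
Peg 0: [6, 4, 2, 1]
Peg 1: [5]
Peg 2: [3]

After move 2 (0->1):
Peg 0: [6, 4, 2]
Peg 1: [5, 1]
Peg 2: [3]

After move 3 (0->2):
Peg 0: [6, 4]
Peg 1: [5, 1]
Peg 2: [3, 2]

After move 4 (1->0):
Peg 0: [6, 4, 1]
Peg 1: [5]
Peg 2: [3, 2]

After move 5 (0->2):
Peg 0: [6, 4]
Peg 1: [5]
Peg 2: [3, 2, 1]

After move 6 (0->1):
Peg 0: [6]
Peg 1: [5, 4]
Peg 2: [3, 2, 1]

After move 7 (2->0):
Peg 0: [6, 1]
Peg 1: [5, 4]
Peg 2: [3, 2]

After move 8 (0->2):
Peg 0: [6]
Peg 1: [5, 4]
Peg 2: [3, 2, 1]

After move 9 (1->0):
Peg 0: [6, 4]
Peg 1: [5]
Peg 2: [3, 2, 1]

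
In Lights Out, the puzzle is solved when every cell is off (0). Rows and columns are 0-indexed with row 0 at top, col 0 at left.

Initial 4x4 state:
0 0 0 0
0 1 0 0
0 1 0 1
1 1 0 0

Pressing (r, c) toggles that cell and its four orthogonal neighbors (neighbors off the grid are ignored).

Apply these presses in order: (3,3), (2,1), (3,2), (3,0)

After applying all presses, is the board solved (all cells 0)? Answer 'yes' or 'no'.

After press 1 at (3,3):
0 0 0 0
0 1 0 0
0 1 0 0
1 1 1 1

After press 2 at (2,1):
0 0 0 0
0 0 0 0
1 0 1 0
1 0 1 1

After press 3 at (3,2):
0 0 0 0
0 0 0 0
1 0 0 0
1 1 0 0

After press 4 at (3,0):
0 0 0 0
0 0 0 0
0 0 0 0
0 0 0 0

Lights still on: 0

Answer: yes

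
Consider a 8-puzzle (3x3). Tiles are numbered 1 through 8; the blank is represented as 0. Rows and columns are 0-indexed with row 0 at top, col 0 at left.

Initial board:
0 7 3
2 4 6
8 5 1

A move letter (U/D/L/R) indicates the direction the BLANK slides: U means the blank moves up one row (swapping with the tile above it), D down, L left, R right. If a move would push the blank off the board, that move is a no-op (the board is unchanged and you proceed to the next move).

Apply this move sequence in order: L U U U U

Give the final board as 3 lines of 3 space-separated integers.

Answer: 0 7 3
2 4 6
8 5 1

Derivation:
After move 1 (L):
0 7 3
2 4 6
8 5 1

After move 2 (U):
0 7 3
2 4 6
8 5 1

After move 3 (U):
0 7 3
2 4 6
8 5 1

After move 4 (U):
0 7 3
2 4 6
8 5 1

After move 5 (U):
0 7 3
2 4 6
8 5 1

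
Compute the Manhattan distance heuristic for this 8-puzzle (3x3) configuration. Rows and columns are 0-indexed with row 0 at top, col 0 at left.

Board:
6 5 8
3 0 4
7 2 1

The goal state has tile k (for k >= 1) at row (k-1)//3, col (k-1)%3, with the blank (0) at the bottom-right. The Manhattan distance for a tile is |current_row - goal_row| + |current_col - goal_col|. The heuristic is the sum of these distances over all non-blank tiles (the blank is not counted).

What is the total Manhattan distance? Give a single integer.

Tile 6: (0,0)->(1,2) = 3
Tile 5: (0,1)->(1,1) = 1
Tile 8: (0,2)->(2,1) = 3
Tile 3: (1,0)->(0,2) = 3
Tile 4: (1,2)->(1,0) = 2
Tile 7: (2,0)->(2,0) = 0
Tile 2: (2,1)->(0,1) = 2
Tile 1: (2,2)->(0,0) = 4
Sum: 3 + 1 + 3 + 3 + 2 + 0 + 2 + 4 = 18

Answer: 18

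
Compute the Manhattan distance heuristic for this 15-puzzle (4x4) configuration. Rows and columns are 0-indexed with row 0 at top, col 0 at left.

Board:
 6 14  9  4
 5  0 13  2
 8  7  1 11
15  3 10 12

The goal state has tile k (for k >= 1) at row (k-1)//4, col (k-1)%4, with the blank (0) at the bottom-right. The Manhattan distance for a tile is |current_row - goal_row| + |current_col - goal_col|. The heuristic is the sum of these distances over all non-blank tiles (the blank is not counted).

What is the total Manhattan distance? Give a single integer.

Tile 6: at (0,0), goal (1,1), distance |0-1|+|0-1| = 2
Tile 14: at (0,1), goal (3,1), distance |0-3|+|1-1| = 3
Tile 9: at (0,2), goal (2,0), distance |0-2|+|2-0| = 4
Tile 4: at (0,3), goal (0,3), distance |0-0|+|3-3| = 0
Tile 5: at (1,0), goal (1,0), distance |1-1|+|0-0| = 0
Tile 13: at (1,2), goal (3,0), distance |1-3|+|2-0| = 4
Tile 2: at (1,3), goal (0,1), distance |1-0|+|3-1| = 3
Tile 8: at (2,0), goal (1,3), distance |2-1|+|0-3| = 4
Tile 7: at (2,1), goal (1,2), distance |2-1|+|1-2| = 2
Tile 1: at (2,2), goal (0,0), distance |2-0|+|2-0| = 4
Tile 11: at (2,3), goal (2,2), distance |2-2|+|3-2| = 1
Tile 15: at (3,0), goal (3,2), distance |3-3|+|0-2| = 2
Tile 3: at (3,1), goal (0,2), distance |3-0|+|1-2| = 4
Tile 10: at (3,2), goal (2,1), distance |3-2|+|2-1| = 2
Tile 12: at (3,3), goal (2,3), distance |3-2|+|3-3| = 1
Sum: 2 + 3 + 4 + 0 + 0 + 4 + 3 + 4 + 2 + 4 + 1 + 2 + 4 + 2 + 1 = 36

Answer: 36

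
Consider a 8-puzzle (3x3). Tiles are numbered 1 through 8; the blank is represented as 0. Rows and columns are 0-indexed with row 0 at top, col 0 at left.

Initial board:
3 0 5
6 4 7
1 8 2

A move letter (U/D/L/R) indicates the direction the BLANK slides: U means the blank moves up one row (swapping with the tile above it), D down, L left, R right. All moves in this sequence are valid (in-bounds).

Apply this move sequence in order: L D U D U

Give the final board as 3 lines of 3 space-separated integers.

Answer: 0 3 5
6 4 7
1 8 2

Derivation:
After move 1 (L):
0 3 5
6 4 7
1 8 2

After move 2 (D):
6 3 5
0 4 7
1 8 2

After move 3 (U):
0 3 5
6 4 7
1 8 2

After move 4 (D):
6 3 5
0 4 7
1 8 2

After move 5 (U):
0 3 5
6 4 7
1 8 2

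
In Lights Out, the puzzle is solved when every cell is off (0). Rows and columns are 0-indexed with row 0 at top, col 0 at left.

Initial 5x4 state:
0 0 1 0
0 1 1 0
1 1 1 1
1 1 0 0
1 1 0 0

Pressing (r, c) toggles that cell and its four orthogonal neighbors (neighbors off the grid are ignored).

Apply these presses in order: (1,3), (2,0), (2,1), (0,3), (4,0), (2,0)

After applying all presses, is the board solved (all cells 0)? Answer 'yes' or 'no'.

Answer: yes

Derivation:
After press 1 at (1,3):
0 0 1 1
0 1 0 1
1 1 1 0
1 1 0 0
1 1 0 0

After press 2 at (2,0):
0 0 1 1
1 1 0 1
0 0 1 0
0 1 0 0
1 1 0 0

After press 3 at (2,1):
0 0 1 1
1 0 0 1
1 1 0 0
0 0 0 0
1 1 0 0

After press 4 at (0,3):
0 0 0 0
1 0 0 0
1 1 0 0
0 0 0 0
1 1 0 0

After press 5 at (4,0):
0 0 0 0
1 0 0 0
1 1 0 0
1 0 0 0
0 0 0 0

After press 6 at (2,0):
0 0 0 0
0 0 0 0
0 0 0 0
0 0 0 0
0 0 0 0

Lights still on: 0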